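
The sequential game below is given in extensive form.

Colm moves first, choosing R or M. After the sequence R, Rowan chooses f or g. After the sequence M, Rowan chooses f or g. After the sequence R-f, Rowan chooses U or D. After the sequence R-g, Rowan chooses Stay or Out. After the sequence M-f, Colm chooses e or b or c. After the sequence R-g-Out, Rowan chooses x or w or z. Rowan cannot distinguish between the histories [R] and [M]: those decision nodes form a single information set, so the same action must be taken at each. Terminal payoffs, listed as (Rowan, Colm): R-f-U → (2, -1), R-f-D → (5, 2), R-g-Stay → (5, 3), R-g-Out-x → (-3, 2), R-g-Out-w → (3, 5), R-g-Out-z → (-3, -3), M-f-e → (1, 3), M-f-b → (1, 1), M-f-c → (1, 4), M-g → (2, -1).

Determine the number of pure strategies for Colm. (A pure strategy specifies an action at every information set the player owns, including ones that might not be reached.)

Colm owns the root with actions {R, M} — two choices.
Colm owns the node after M-f with actions {e, b, c} — three choices.
A pure strategy fixes one action at each information set independently, so the count is the product 2 × 3 = 6.
(For reference, Rowan has 24 pure strategies, giving a 6×24 normal-form matrix.)

6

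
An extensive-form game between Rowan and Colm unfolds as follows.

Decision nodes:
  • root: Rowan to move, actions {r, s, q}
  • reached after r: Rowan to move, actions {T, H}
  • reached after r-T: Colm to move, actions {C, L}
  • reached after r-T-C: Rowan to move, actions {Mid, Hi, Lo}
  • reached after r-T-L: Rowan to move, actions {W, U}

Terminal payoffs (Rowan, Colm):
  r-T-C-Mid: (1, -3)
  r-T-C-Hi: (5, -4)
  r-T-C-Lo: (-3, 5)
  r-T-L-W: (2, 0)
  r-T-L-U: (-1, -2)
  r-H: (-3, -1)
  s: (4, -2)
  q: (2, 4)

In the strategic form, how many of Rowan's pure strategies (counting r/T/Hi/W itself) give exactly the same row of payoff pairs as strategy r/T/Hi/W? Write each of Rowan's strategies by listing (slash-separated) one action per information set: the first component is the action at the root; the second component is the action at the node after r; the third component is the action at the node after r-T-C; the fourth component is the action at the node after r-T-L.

Row for r/T/Hi/W (columns C, L): (5,-4) (2,0).
Every one of Rowan's information sets is on the play path for some reply by Colm when Rowan follows r/T/Hi/W.
Changing the action at any of them therefore changes at least one column, so only r/T/Hi/W itself gives this row.

1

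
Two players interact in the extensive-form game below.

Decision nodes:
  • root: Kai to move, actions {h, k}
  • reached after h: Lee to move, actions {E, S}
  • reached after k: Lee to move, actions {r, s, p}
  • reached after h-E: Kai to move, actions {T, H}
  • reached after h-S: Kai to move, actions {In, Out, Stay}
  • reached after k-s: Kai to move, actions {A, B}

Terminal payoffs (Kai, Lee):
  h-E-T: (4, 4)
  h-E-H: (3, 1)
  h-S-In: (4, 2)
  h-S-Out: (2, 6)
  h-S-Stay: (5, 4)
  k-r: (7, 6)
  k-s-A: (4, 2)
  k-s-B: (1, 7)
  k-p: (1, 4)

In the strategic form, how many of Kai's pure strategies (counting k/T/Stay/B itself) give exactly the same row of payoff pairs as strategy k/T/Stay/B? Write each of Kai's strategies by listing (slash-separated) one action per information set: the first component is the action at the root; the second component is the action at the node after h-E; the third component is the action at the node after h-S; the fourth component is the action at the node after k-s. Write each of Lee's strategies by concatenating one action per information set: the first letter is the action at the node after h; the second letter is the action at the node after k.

6

Row for k/T/Stay/B (columns Er, Es, Ep, Sr, Ss, Sp): (7,6) (1,7) (1,4) (7,6) (1,7) (1,4).
Under k/T/Stay/B, Kai's choice at the node after h-E and at the node after h-S can never be reached regardless of what Lee does, so varying those choices leaves every outcome unchanged.
Holding the reachable choices fixed and varying the unreachable ones freely already gives 2 × 3 = 6 equivalent strategies.
No other strategy reproduces this row, so those 6 are the full class: k/T/In/B, k/T/Out/B, k/T/Stay/B, k/H/In/B, k/H/Out/B, k/H/Stay/B.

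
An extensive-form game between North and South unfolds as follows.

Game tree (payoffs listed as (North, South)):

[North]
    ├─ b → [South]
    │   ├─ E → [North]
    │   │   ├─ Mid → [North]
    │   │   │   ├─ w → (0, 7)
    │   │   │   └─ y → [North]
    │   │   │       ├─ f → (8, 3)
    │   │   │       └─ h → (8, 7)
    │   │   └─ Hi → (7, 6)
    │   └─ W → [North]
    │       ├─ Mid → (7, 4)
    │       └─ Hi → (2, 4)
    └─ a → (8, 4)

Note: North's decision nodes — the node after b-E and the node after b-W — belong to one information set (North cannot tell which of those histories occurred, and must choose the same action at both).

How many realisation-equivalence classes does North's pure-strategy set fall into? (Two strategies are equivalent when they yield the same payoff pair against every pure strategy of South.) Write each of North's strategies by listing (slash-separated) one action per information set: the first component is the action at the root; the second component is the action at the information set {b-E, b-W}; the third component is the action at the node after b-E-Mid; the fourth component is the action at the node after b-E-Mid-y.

5

North has 16 pure strategies: b/Mid/w/f, b/Mid/w/h, b/Mid/y/f, b/Mid/y/h, b/Hi/w/f, b/Hi/w/h, b/Hi/y/f, b/Hi/y/h, a/Mid/w/f, a/Mid/w/h, a/Mid/y/f, a/Mid/y/h, a/Hi/w/f, a/Hi/w/h, a/Hi/y/f, a/Hi/y/h. Columns: E, W.
{b/Mid/w/f, b/Mid/w/h} → row (0,7) (7,4)
{b/Mid/y/f} → row (8,3) (7,4)
{b/Mid/y/h} → row (8,7) (7,4)
{b/Hi/w/f, b/Hi/w/h, b/Hi/y/f, b/Hi/y/h} → row (7,6) (2,4)
{a/Mid/w/f, a/Mid/w/h, a/Mid/y/f, a/Mid/y/h, a/Hi/w/f, a/Hi/w/h, a/Hi/y/f, a/Hi/y/h} → row (8,4) (8,4)
That's 5 distinct rows out of 16 strategies.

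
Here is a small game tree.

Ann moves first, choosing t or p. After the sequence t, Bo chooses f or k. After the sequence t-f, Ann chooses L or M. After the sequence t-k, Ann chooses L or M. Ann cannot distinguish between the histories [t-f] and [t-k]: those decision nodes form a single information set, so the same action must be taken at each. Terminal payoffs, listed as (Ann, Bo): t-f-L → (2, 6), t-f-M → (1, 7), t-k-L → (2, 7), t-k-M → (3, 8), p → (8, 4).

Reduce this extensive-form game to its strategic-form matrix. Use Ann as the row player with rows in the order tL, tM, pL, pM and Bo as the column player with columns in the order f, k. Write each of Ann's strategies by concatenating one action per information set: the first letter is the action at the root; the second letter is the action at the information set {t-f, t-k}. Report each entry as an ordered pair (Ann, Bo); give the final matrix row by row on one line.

tL: (2,6) (2,7) | tM: (1,7) (3,8) | pL: (8,4) (8,4) | pM: (8,4) (8,4)

Row tL: f→(2,6), k→(2,7)
Row tM: f→(1,7), k→(3,8)
Row pL: f→(8,4), k→(8,4)
Row pM: f→(8,4), k→(8,4)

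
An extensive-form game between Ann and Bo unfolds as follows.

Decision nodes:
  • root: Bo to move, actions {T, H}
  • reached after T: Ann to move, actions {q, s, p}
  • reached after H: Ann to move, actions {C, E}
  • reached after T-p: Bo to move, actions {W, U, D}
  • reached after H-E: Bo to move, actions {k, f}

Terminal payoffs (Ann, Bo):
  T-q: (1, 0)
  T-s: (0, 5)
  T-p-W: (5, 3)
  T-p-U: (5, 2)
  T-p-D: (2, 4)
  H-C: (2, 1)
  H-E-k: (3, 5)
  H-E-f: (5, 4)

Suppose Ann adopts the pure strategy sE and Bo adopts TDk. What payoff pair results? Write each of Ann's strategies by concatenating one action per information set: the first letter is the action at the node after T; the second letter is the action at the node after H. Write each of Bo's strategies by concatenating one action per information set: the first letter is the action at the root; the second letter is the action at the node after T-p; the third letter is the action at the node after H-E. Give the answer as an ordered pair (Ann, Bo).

Trace the play path from the root:
  Bo plays T
  Ann plays s at [T]
→ terminal payoff (0, 5).
(Ann's choice at the node after H is never reached on this path, so it doesn't affect the outcome.)

(0, 5)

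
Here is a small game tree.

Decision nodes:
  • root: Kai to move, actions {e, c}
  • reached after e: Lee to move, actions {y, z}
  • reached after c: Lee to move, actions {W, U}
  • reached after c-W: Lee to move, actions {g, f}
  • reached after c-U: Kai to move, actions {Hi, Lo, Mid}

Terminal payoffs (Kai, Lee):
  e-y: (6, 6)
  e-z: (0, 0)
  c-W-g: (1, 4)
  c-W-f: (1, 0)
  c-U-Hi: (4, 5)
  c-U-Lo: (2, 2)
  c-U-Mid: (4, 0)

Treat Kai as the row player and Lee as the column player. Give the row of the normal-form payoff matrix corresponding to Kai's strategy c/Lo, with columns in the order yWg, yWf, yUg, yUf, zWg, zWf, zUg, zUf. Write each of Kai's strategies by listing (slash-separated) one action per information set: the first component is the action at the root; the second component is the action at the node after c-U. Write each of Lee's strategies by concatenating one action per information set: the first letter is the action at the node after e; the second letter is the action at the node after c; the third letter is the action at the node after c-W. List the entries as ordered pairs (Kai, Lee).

(1,4) (1,0) (2,2) (2,2) (1,4) (1,0) (2,2) (2,2)

vs yWg: Kai plays c → Lee plays W at [c] → Lee plays g at [c-W] → (1, 4)
vs yWf: Kai plays c → Lee plays W at [c] → Lee plays f at [c-W] → (1, 0)
vs yUg: Kai plays c → Lee plays U at [c] → Kai plays Lo at [c-U] → (2, 2)
vs yUf: Kai plays c → Lee plays U at [c] → Kai plays Lo at [c-U] → (2, 2)
vs zWg: Kai plays c → Lee plays W at [c] → Lee plays g at [c-W] → (1, 4)
vs zWf: Kai plays c → Lee plays W at [c] → Lee plays f at [c-W] → (1, 0)
vs zUg: Kai plays c → Lee plays U at [c] → Kai plays Lo at [c-U] → (2, 2)
vs zUf: Kai plays c → Lee plays U at [c] → Kai plays Lo at [c-U] → (2, 2)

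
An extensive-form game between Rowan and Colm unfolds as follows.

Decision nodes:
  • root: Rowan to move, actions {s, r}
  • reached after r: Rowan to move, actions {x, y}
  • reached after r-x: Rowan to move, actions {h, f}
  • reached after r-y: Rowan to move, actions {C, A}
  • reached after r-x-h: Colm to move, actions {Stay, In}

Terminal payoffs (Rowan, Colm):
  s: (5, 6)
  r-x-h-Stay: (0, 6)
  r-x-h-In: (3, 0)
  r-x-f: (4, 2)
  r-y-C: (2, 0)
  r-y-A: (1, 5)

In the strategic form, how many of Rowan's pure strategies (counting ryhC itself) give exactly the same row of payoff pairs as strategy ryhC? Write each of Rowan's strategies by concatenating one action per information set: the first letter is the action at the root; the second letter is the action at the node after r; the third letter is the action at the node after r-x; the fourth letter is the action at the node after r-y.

2

Row for ryhC (columns Stay, In): (2,0) (2,0).
Under ryhC, Rowan's choice at the node after r-x can never be reached regardless of what Colm does, so varying those choices leaves every outcome unchanged.
Holding the reachable choices fixed and varying the unreachable one freely already gives 2 equivalent strategies.
No other strategy reproduces this row, so those 2 are the full class: ryhC, ryfC.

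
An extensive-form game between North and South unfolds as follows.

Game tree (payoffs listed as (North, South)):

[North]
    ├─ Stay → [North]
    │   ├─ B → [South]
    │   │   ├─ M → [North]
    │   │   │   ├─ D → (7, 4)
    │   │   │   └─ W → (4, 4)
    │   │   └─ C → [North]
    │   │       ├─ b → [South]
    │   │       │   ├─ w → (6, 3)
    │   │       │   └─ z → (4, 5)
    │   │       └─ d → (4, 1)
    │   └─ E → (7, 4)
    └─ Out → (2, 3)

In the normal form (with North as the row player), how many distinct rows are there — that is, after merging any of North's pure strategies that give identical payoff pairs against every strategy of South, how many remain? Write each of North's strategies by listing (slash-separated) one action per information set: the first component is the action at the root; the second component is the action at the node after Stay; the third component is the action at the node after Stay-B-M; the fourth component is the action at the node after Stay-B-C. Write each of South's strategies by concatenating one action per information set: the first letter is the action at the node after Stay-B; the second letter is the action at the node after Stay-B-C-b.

North has 16 pure strategies: Stay/B/D/b, Stay/B/D/d, Stay/B/W/b, Stay/B/W/d, Stay/E/D/b, Stay/E/D/d, Stay/E/W/b, Stay/E/W/d, Out/B/D/b, Out/B/D/d, Out/B/W/b, Out/B/W/d, Out/E/D/b, Out/E/D/d, Out/E/W/b, Out/E/W/d. Columns: Mw, Mz, Cw, Cz.
{Stay/B/D/b} → row (7,4) (7,4) (6,3) (4,5)
{Stay/B/D/d} → row (7,4) (7,4) (4,1) (4,1)
{Stay/B/W/b} → row (4,4) (4,4) (6,3) (4,5)
{Stay/B/W/d} → row (4,4) (4,4) (4,1) (4,1)
{Stay/E/D/b, Stay/E/D/d, Stay/E/W/b, Stay/E/W/d} → row (7,4) (7,4) (7,4) (7,4)
{Out/B/D/b, Out/B/D/d, Out/B/W/b, Out/B/W/d, Out/E/D/b, Out/E/D/d, Out/E/W/b, Out/E/W/d} → row (2,3) (2,3) (2,3) (2,3)
That's 6 distinct rows out of 16 strategies.

6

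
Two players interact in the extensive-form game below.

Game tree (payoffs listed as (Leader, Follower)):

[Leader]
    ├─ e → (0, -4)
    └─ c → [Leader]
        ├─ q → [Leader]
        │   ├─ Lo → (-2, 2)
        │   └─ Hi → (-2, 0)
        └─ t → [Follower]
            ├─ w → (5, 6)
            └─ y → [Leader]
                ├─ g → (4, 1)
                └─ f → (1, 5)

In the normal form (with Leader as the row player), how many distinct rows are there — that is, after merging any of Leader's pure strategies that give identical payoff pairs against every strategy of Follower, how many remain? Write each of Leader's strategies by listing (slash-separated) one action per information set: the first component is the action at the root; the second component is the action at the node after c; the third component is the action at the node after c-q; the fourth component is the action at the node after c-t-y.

5

Leader has 16 pure strategies: e/q/Lo/g, e/q/Lo/f, e/q/Hi/g, e/q/Hi/f, e/t/Lo/g, e/t/Lo/f, e/t/Hi/g, e/t/Hi/f, c/q/Lo/g, c/q/Lo/f, c/q/Hi/g, c/q/Hi/f, c/t/Lo/g, c/t/Lo/f, c/t/Hi/g, c/t/Hi/f. Columns: w, y.
{e/q/Lo/g, e/q/Lo/f, e/q/Hi/g, e/q/Hi/f, e/t/Lo/g, e/t/Lo/f, e/t/Hi/g, e/t/Hi/f} → row (0,-4) (0,-4)
{c/q/Lo/g, c/q/Lo/f} → row (-2,2) (-2,2)
{c/q/Hi/g, c/q/Hi/f} → row (-2,0) (-2,0)
{c/t/Lo/g, c/t/Hi/g} → row (5,6) (4,1)
{c/t/Lo/f, c/t/Hi/f} → row (5,6) (1,5)
That's 5 distinct rows out of 16 strategies.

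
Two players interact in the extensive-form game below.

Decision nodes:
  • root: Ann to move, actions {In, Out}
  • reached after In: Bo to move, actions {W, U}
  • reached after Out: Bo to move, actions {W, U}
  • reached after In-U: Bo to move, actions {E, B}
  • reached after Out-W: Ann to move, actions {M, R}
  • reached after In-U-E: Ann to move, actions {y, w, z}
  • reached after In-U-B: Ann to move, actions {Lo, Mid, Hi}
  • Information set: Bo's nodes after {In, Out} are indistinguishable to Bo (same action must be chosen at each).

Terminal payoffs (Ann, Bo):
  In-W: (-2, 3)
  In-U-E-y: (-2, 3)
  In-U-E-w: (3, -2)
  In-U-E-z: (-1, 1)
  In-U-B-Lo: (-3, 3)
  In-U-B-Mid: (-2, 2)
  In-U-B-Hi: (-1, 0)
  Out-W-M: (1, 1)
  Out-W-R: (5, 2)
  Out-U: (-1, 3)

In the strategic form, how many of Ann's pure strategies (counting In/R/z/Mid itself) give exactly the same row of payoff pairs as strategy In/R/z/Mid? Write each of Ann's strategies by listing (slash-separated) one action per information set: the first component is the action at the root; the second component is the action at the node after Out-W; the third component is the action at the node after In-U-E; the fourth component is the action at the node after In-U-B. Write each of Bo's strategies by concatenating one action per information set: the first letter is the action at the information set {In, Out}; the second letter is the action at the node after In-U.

2

Row for In/R/z/Mid (columns WE, WB, UE, UB): (-2,3) (-2,3) (-1,1) (-2,2).
Under In/R/z/Mid, Ann's choice at the node after Out-W can never be reached regardless of what Bo does, so varying those choices leaves every outcome unchanged.
Holding the reachable choices fixed and varying the unreachable one freely already gives 2 equivalent strategies.
No other strategy reproduces this row, so those 2 are the full class: In/M/z/Mid, In/R/z/Mid.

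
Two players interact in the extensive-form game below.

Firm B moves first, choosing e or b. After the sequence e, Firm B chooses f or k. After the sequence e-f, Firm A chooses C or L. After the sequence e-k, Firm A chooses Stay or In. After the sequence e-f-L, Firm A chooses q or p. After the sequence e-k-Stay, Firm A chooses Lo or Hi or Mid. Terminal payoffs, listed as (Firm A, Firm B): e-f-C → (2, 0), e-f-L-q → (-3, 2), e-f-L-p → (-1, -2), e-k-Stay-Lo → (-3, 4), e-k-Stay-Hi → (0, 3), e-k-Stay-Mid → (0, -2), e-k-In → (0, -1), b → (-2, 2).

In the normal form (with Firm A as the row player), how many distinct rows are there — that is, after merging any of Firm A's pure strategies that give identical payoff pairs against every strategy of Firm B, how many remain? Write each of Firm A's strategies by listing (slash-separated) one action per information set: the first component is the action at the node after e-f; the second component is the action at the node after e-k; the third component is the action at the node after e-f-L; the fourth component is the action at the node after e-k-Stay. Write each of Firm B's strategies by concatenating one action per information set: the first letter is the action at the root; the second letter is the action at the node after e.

12

Firm A has 24 pure strategies: C/Stay/q/Lo, C/Stay/q/Hi, C/Stay/q/Mid, C/Stay/p/Lo, C/Stay/p/Hi, C/Stay/p/Mid, C/In/q/Lo, C/In/q/Hi, C/In/q/Mid, C/In/p/Lo, C/In/p/Hi, C/In/p/Mid, L/Stay/q/Lo, L/Stay/q/Hi, L/Stay/q/Mid, L/Stay/p/Lo, L/Stay/p/Hi, L/Stay/p/Mid, L/In/q/Lo, L/In/q/Hi, L/In/q/Mid, L/In/p/Lo, L/In/p/Hi, L/In/p/Mid. Columns: ef, ek, bf, bk.
{C/Stay/q/Lo, C/Stay/p/Lo} → row (2,0) (-3,4) (-2,2) (-2,2)
{C/Stay/q/Hi, C/Stay/p/Hi} → row (2,0) (0,3) (-2,2) (-2,2)
{C/Stay/q/Mid, C/Stay/p/Mid} → row (2,0) (0,-2) (-2,2) (-2,2)
{C/In/q/Lo, C/In/q/Hi, C/In/q/Mid, C/In/p/Lo, C/In/p/Hi, C/In/p/Mid} → row (2,0) (0,-1) (-2,2) (-2,2)
{L/Stay/q/Lo} → row (-3,2) (-3,4) (-2,2) (-2,2)
{L/Stay/q/Hi} → row (-3,2) (0,3) (-2,2) (-2,2)
{L/Stay/q/Mid} → row (-3,2) (0,-2) (-2,2) (-2,2)
{L/Stay/p/Lo} → row (-1,-2) (-3,4) (-2,2) (-2,2)
{L/Stay/p/Hi} → row (-1,-2) (0,3) (-2,2) (-2,2)
{L/Stay/p/Mid} → row (-1,-2) (0,-2) (-2,2) (-2,2)
{L/In/q/Lo, L/In/q/Hi, L/In/q/Mid} → row (-3,2) (0,-1) (-2,2) (-2,2)
{L/In/p/Lo, L/In/p/Hi, L/In/p/Mid} → row (-1,-2) (0,-1) (-2,2) (-2,2)
That's 12 distinct rows out of 24 strategies.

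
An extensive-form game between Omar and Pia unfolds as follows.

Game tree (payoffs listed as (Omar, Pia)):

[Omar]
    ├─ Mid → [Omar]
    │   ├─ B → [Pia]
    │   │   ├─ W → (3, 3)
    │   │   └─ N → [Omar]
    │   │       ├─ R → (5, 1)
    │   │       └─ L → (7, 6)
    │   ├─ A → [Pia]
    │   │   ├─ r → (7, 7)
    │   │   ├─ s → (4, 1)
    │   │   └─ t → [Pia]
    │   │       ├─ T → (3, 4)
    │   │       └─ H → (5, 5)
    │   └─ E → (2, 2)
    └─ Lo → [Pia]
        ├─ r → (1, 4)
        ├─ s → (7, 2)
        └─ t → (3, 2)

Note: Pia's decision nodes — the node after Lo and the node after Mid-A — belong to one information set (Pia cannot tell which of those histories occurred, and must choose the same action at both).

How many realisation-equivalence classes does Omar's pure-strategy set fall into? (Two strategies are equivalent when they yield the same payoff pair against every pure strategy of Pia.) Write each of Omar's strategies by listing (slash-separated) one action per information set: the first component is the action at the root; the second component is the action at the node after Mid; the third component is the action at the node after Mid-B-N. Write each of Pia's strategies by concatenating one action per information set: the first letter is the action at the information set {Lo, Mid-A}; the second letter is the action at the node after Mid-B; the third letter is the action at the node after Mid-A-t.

Omar has 12 pure strategies: Mid/B/R, Mid/B/L, Mid/A/R, Mid/A/L, Mid/E/R, Mid/E/L, Lo/B/R, Lo/B/L, Lo/A/R, Lo/A/L, Lo/E/R, Lo/E/L. Columns: rWT, rWH, rNT, rNH, sWT, sWH, sNT, sNH, tWT, tWH, tNT, tNH.
{Mid/B/R} → row (3,3) (3,3) (5,1) (5,1) (3,3) (3,3) (5,1) (5,1) (3,3) (3,3) (5,1) (5,1)
{Mid/B/L} → row (3,3) (3,3) (7,6) (7,6) (3,3) (3,3) (7,6) (7,6) (3,3) (3,3) (7,6) (7,6)
{Mid/A/R, Mid/A/L} → row (7,7) (7,7) (7,7) (7,7) (4,1) (4,1) (4,1) (4,1) (3,4) (5,5) (3,4) (5,5)
{Mid/E/R, Mid/E/L} → row (2,2) (2,2) (2,2) (2,2) (2,2) (2,2) (2,2) (2,2) (2,2) (2,2) (2,2) (2,2)
{Lo/B/R, Lo/B/L, Lo/A/R, Lo/A/L, Lo/E/R, Lo/E/L} → row (1,4) (1,4) (1,4) (1,4) (7,2) (7,2) (7,2) (7,2) (3,2) (3,2) (3,2) (3,2)
That's 5 distinct rows out of 12 strategies.

5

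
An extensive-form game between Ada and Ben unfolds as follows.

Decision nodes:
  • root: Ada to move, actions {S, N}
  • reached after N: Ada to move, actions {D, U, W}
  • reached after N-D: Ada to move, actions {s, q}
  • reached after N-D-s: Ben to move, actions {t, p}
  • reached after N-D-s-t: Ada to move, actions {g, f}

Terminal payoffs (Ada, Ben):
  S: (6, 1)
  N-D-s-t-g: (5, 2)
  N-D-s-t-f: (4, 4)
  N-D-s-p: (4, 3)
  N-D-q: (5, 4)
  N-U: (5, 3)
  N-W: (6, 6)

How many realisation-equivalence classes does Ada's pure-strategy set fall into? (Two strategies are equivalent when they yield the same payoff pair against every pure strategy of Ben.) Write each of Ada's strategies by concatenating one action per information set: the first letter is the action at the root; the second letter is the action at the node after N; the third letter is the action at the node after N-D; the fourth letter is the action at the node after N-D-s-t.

6

Ada has 24 pure strategies: SDsg, SDsf, SDqg, SDqf, SUsg, SUsf, SUqg, SUqf, SWsg, SWsf, SWqg, SWqf, NDsg, NDsf, NDqg, NDqf, NUsg, NUsf, NUqg, NUqf, NWsg, NWsf, NWqg, NWqf. Columns: t, p.
{SDsg, SDsf, SDqg, SDqf, SUsg, SUsf, SUqg, SUqf, SWsg, SWsf, SWqg, SWqf} → row (6,1) (6,1)
{NDsg} → row (5,2) (4,3)
{NDsf} → row (4,4) (4,3)
{NDqg, NDqf} → row (5,4) (5,4)
{NUsg, NUsf, NUqg, NUqf} → row (5,3) (5,3)
{NWsg, NWsf, NWqg, NWqf} → row (6,6) (6,6)
That's 6 distinct rows out of 24 strategies.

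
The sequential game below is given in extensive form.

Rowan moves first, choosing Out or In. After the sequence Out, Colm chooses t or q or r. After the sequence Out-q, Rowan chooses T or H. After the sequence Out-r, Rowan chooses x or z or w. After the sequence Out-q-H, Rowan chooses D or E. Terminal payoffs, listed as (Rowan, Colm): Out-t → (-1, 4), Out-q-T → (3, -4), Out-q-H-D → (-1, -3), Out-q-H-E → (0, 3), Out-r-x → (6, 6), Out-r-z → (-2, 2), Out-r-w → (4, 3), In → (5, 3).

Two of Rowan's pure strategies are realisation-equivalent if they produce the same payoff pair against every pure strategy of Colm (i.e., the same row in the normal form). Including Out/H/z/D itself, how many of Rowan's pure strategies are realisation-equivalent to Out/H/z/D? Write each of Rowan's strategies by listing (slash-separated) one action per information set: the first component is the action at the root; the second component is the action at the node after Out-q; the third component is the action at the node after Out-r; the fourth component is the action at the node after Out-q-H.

Row for Out/H/z/D (columns t, q, r): (-1,4) (-1,-3) (-2,2).
Every one of Rowan's information sets is on the play path for some reply by Colm when Rowan follows Out/H/z/D.
Changing the action at any of them therefore changes at least one column, so only Out/H/z/D itself gives this row.

1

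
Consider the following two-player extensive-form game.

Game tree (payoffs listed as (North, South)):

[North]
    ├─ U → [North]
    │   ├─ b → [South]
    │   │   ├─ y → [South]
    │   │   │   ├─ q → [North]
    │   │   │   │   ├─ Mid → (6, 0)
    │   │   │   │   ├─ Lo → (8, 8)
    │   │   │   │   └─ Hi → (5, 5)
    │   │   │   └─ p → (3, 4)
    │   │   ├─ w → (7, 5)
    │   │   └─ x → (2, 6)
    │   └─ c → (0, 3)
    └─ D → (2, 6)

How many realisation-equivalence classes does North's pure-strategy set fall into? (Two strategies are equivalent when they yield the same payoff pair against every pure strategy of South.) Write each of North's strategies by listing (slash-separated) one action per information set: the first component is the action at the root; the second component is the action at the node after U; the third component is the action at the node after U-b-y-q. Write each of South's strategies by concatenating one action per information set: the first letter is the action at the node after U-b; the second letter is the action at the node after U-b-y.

5

North has 12 pure strategies: U/b/Mid, U/b/Lo, U/b/Hi, U/c/Mid, U/c/Lo, U/c/Hi, D/b/Mid, D/b/Lo, D/b/Hi, D/c/Mid, D/c/Lo, D/c/Hi. Columns: yq, yp, wq, wp, xq, xp.
{U/b/Mid} → row (6,0) (3,4) (7,5) (7,5) (2,6) (2,6)
{U/b/Lo} → row (8,8) (3,4) (7,5) (7,5) (2,6) (2,6)
{U/b/Hi} → row (5,5) (3,4) (7,5) (7,5) (2,6) (2,6)
{U/c/Mid, U/c/Lo, U/c/Hi} → row (0,3) (0,3) (0,3) (0,3) (0,3) (0,3)
{D/b/Mid, D/b/Lo, D/b/Hi, D/c/Mid, D/c/Lo, D/c/Hi} → row (2,6) (2,6) (2,6) (2,6) (2,6) (2,6)
That's 5 distinct rows out of 12 strategies.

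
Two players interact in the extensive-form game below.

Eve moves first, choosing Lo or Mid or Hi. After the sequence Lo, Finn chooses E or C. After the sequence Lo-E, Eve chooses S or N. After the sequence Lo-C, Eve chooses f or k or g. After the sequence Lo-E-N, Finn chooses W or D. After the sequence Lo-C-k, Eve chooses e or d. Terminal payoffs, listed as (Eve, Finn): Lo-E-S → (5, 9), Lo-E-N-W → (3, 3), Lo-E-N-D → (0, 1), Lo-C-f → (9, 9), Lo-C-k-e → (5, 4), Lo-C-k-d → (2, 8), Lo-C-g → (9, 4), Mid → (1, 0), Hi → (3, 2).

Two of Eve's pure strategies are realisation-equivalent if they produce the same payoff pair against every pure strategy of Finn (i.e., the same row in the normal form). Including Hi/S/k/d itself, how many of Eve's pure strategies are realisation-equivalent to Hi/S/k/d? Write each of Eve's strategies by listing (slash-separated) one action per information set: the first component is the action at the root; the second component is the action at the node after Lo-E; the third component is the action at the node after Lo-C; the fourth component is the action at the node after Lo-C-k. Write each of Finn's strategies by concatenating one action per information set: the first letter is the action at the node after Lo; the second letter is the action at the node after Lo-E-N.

Row for Hi/S/k/d (columns EW, ED, CW, CD): (3,2) (3,2) (3,2) (3,2).
Under Hi/S/k/d, Eve's choice at the node after Lo-E and at the node after Lo-C and at the node after Lo-C-k can never be reached regardless of what Finn does, so varying those choices leaves every outcome unchanged.
Holding the reachable choices fixed and varying the unreachable ones freely already gives 2 × 3 × 2 = 12 equivalent strategies.
No other strategy reproduces this row, so those 12 are the full class: Hi/S/f/e, Hi/S/f/d, Hi/S/k/e, Hi/S/k/d, Hi/S/g/e, Hi/S/g/d, Hi/N/f/e, Hi/N/f/d, Hi/N/k/e, Hi/N/k/d, Hi/N/g/e, Hi/N/g/d.

12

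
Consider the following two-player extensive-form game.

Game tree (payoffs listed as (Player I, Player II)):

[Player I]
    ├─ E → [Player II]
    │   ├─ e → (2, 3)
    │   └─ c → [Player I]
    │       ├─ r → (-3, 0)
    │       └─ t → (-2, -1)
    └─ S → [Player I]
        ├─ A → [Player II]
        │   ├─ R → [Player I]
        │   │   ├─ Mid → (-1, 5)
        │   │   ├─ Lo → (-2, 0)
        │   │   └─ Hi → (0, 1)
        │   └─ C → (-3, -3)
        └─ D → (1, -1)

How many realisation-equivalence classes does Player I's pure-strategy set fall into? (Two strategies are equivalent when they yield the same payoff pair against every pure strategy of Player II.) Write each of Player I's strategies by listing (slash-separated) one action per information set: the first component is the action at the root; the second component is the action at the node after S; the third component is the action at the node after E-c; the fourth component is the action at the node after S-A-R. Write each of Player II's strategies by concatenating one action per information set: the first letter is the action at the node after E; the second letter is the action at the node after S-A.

6

Player I has 24 pure strategies: E/A/r/Mid, E/A/r/Lo, E/A/r/Hi, E/A/t/Mid, E/A/t/Lo, E/A/t/Hi, E/D/r/Mid, E/D/r/Lo, E/D/r/Hi, E/D/t/Mid, E/D/t/Lo, E/D/t/Hi, S/A/r/Mid, S/A/r/Lo, S/A/r/Hi, S/A/t/Mid, S/A/t/Lo, S/A/t/Hi, S/D/r/Mid, S/D/r/Lo, S/D/r/Hi, S/D/t/Mid, S/D/t/Lo, S/D/t/Hi. Columns: eR, eC, cR, cC.
{E/A/r/Mid, E/A/r/Lo, E/A/r/Hi, E/D/r/Mid, E/D/r/Lo, E/D/r/Hi} → row (2,3) (2,3) (-3,0) (-3,0)
{E/A/t/Mid, E/A/t/Lo, E/A/t/Hi, E/D/t/Mid, E/D/t/Lo, E/D/t/Hi} → row (2,3) (2,3) (-2,-1) (-2,-1)
{S/A/r/Mid, S/A/t/Mid} → row (-1,5) (-3,-3) (-1,5) (-3,-3)
{S/A/r/Lo, S/A/t/Lo} → row (-2,0) (-3,-3) (-2,0) (-3,-3)
{S/A/r/Hi, S/A/t/Hi} → row (0,1) (-3,-3) (0,1) (-3,-3)
{S/D/r/Mid, S/D/r/Lo, S/D/r/Hi, S/D/t/Mid, S/D/t/Lo, S/D/t/Hi} → row (1,-1) (1,-1) (1,-1) (1,-1)
That's 6 distinct rows out of 24 strategies.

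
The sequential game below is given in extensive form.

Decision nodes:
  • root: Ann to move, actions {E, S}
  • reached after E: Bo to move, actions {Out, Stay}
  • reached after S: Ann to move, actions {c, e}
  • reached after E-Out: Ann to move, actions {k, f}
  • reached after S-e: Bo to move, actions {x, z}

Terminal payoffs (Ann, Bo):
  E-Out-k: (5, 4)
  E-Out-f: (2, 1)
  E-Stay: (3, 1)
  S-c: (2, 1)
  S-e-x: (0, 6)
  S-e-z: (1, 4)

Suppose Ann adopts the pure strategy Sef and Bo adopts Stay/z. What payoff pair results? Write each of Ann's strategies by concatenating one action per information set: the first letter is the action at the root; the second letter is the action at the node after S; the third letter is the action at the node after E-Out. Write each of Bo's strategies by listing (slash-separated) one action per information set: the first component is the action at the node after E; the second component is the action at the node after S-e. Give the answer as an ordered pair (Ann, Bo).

(1, 4)

Trace the play path from the root:
  Ann plays S
  Ann plays e at [S]
  Bo plays z at [S-e]
→ terminal payoff (1, 4).
(Ann's choice at the node after E-Out is never reached on this path, so it doesn't affect the outcome.)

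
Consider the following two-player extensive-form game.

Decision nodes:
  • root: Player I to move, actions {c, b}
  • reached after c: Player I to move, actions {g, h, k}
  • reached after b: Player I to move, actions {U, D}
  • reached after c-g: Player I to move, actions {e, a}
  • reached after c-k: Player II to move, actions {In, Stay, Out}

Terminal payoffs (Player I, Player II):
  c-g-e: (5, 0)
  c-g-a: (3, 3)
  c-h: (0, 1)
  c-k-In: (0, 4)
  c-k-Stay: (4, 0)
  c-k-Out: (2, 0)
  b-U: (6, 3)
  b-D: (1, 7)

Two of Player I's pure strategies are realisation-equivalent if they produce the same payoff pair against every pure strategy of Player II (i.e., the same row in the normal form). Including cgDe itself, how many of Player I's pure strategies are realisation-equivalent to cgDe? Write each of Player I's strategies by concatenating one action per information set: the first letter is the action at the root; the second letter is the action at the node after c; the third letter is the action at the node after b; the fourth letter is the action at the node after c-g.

2

Row for cgDe (columns In, Stay, Out): (5,0) (5,0) (5,0).
Under cgDe, Player I's choice at the node after b can never be reached regardless of what Player II does, so varying those choices leaves every outcome unchanged.
Holding the reachable choices fixed and varying the unreachable one freely already gives 2 equivalent strategies.
No other strategy reproduces this row, so those 2 are the full class: cgUe, cgDe.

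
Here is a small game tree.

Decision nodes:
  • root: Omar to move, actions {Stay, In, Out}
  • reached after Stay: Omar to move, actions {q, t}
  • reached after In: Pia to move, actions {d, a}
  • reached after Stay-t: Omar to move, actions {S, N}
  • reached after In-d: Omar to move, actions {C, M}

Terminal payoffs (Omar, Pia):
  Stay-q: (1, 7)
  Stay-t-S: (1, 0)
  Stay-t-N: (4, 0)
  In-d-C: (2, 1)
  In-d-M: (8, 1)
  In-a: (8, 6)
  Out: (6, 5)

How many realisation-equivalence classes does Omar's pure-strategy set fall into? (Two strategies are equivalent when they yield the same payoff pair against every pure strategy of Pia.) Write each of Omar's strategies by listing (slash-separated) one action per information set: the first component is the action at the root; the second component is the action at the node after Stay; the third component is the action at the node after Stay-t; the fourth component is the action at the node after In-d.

6

Omar has 24 pure strategies: Stay/q/S/C, Stay/q/S/M, Stay/q/N/C, Stay/q/N/M, Stay/t/S/C, Stay/t/S/M, Stay/t/N/C, Stay/t/N/M, In/q/S/C, In/q/S/M, In/q/N/C, In/q/N/M, In/t/S/C, In/t/S/M, In/t/N/C, In/t/N/M, Out/q/S/C, Out/q/S/M, Out/q/N/C, Out/q/N/M, Out/t/S/C, Out/t/S/M, Out/t/N/C, Out/t/N/M. Columns: d, a.
{Stay/q/S/C, Stay/q/S/M, Stay/q/N/C, Stay/q/N/M} → row (1,7) (1,7)
{Stay/t/S/C, Stay/t/S/M} → row (1,0) (1,0)
{Stay/t/N/C, Stay/t/N/M} → row (4,0) (4,0)
{In/q/S/C, In/q/N/C, In/t/S/C, In/t/N/C} → row (2,1) (8,6)
{In/q/S/M, In/q/N/M, In/t/S/M, In/t/N/M} → row (8,1) (8,6)
{Out/q/S/C, Out/q/S/M, Out/q/N/C, Out/q/N/M, Out/t/S/C, Out/t/S/M, Out/t/N/C, Out/t/N/M} → row (6,5) (6,5)
That's 6 distinct rows out of 24 strategies.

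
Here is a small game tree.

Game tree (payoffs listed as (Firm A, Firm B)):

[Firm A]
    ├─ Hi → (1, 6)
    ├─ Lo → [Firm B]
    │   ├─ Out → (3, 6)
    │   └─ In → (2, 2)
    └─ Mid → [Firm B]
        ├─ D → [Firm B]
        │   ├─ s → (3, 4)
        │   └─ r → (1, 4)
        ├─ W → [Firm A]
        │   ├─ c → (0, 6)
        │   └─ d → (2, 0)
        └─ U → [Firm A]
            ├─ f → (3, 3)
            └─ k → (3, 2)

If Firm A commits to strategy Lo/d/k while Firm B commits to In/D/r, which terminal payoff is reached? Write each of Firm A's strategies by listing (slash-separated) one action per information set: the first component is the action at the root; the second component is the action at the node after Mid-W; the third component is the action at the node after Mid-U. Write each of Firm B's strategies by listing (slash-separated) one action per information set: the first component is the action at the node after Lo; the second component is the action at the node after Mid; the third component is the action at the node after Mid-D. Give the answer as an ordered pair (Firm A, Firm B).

Trace the play path from the root:
  Firm A plays Lo
  Firm B plays In at [Lo]
→ terminal payoff (2, 2).
(Firm A's choice at the node after Mid-W is never reached on this path, so it doesn't affect the outcome.)

(2, 2)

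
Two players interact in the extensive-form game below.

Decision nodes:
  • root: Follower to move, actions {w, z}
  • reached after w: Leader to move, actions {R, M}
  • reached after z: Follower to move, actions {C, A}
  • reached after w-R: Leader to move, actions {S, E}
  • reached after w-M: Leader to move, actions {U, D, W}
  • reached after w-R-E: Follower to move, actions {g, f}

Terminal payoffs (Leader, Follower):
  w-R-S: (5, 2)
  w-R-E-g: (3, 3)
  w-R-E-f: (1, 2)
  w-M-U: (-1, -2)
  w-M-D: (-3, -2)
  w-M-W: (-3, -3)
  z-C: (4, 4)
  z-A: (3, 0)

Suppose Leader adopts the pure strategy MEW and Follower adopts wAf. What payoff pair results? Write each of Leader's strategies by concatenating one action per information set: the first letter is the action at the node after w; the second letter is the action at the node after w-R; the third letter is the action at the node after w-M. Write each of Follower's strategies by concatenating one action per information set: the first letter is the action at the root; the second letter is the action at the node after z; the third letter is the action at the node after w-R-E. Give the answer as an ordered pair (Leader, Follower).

Trace the play path from the root:
  Follower plays w
  Leader plays M at [w]
  Leader plays W at [w-M]
→ terminal payoff (-3, -3).
(Leader's choice at the node after w-R is never reached on this path, so it doesn't affect the outcome.)

(-3, -3)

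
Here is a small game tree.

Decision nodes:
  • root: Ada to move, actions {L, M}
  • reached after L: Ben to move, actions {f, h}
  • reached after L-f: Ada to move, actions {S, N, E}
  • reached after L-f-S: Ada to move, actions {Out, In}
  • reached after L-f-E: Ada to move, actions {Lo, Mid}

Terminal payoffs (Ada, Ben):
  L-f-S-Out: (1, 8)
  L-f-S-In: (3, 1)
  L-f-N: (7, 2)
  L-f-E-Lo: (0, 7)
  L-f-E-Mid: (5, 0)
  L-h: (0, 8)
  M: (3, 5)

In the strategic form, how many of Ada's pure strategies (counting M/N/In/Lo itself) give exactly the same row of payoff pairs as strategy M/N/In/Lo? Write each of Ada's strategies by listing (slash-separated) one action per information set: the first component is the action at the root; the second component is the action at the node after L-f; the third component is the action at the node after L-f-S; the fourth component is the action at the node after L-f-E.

Row for M/N/In/Lo (columns f, h): (3,5) (3,5).
Under M/N/In/Lo, Ada's choice at the node after L-f and at the node after L-f-S and at the node after L-f-E can never be reached regardless of what Ben does, so varying those choices leaves every outcome unchanged.
Holding the reachable choices fixed and varying the unreachable ones freely already gives 3 × 2 × 2 = 12 equivalent strategies.
No other strategy reproduces this row, so those 12 are the full class: M/S/Out/Lo, M/S/Out/Mid, M/S/In/Lo, M/S/In/Mid, M/N/Out/Lo, M/N/Out/Mid, M/N/In/Lo, M/N/In/Mid, M/E/Out/Lo, M/E/Out/Mid, M/E/In/Lo, M/E/In/Mid.

12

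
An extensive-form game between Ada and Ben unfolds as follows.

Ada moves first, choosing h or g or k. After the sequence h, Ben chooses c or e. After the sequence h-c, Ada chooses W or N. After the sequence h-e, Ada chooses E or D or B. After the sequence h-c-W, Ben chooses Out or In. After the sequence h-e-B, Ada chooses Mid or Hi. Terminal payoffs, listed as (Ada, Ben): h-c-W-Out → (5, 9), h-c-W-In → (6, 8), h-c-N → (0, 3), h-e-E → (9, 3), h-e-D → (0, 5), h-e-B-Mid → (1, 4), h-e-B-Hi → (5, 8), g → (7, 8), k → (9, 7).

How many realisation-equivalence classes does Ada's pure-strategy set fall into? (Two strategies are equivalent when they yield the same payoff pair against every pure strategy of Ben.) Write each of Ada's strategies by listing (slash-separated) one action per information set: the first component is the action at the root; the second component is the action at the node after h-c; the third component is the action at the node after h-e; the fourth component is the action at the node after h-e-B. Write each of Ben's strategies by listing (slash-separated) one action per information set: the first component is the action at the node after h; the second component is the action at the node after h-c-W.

10

Ada has 36 pure strategies: h/W/E/Mid, h/W/E/Hi, h/W/D/Mid, h/W/D/Hi, h/W/B/Mid, h/W/B/Hi, h/N/E/Mid, h/N/E/Hi, h/N/D/Mid, h/N/D/Hi, h/N/B/Mid, h/N/B/Hi, g/W/E/Mid, g/W/E/Hi, g/W/D/Mid, g/W/D/Hi, g/W/B/Mid, g/W/B/Hi, g/N/E/Mid, g/N/E/Hi, g/N/D/Mid, g/N/D/Hi, g/N/B/Mid, g/N/B/Hi, k/W/E/Mid, k/W/E/Hi, k/W/D/Mid, k/W/D/Hi, k/W/B/Mid, k/W/B/Hi, k/N/E/Mid, k/N/E/Hi, k/N/D/Mid, k/N/D/Hi, k/N/B/Mid, k/N/B/Hi. Columns: c/Out, c/In, e/Out, e/In.
{h/W/E/Mid, h/W/E/Hi} → row (5,9) (6,8) (9,3) (9,3)
{h/W/D/Mid, h/W/D/Hi} → row (5,9) (6,8) (0,5) (0,5)
{h/W/B/Mid} → row (5,9) (6,8) (1,4) (1,4)
{h/W/B/Hi} → row (5,9) (6,8) (5,8) (5,8)
{h/N/E/Mid, h/N/E/Hi} → row (0,3) (0,3) (9,3) (9,3)
{h/N/D/Mid, h/N/D/Hi} → row (0,3) (0,3) (0,5) (0,5)
{h/N/B/Mid} → row (0,3) (0,3) (1,4) (1,4)
{h/N/B/Hi} → row (0,3) (0,3) (5,8) (5,8)
{g/W/E/Mid, g/W/E/Hi, g/W/D/Mid, g/W/D/Hi, g/W/B/Mid, g/W/B/Hi, g/N/E/Mid, g/N/E/Hi, g/N/D/Mid, g/N/D/Hi, g/N/B/Mid, g/N/B/Hi} → row (7,8) (7,8) (7,8) (7,8)
{k/W/E/Mid, k/W/E/Hi, k/W/D/Mid, k/W/D/Hi, k/W/B/Mid, k/W/B/Hi, k/N/E/Mid, k/N/E/Hi, k/N/D/Mid, k/N/D/Hi, k/N/B/Mid, k/N/B/Hi} → row (9,7) (9,7) (9,7) (9,7)
That's 10 distinct rows out of 36 strategies.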